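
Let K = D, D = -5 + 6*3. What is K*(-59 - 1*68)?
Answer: -1651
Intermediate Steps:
D = 13 (D = -5 + 18 = 13)
K = 13
K*(-59 - 1*68) = 13*(-59 - 1*68) = 13*(-59 - 68) = 13*(-127) = -1651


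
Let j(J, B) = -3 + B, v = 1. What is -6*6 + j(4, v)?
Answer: -38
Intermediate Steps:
-6*6 + j(4, v) = -6*6 + (-3 + 1) = -36 - 2 = -38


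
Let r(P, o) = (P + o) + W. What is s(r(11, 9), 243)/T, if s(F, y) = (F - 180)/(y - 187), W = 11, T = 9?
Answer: -149/504 ≈ -0.29563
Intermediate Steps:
r(P, o) = 11 + P + o (r(P, o) = (P + o) + 11 = 11 + P + o)
s(F, y) = (-180 + F)/(-187 + y)
s(r(11, 9), 243)/T = ((-180 + (11 + 11 + 9))/(-187 + 243))/9 = ((-180 + 31)/56)/9 = ((1/56)*(-149))/9 = (1/9)*(-149/56) = -149/504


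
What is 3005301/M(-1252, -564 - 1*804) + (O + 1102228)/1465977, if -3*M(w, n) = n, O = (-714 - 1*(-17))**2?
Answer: 1468808762983/222828504 ≈ 6591.7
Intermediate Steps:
O = 485809 (O = (-714 + 17)**2 = (-697)**2 = 485809)
M(w, n) = -n/3
3005301/M(-1252, -564 - 1*804) + (O + 1102228)/1465977 = 3005301/((-(-564 - 1*804)/3)) + (485809 + 1102228)/1465977 = 3005301/((-(-564 - 804)/3)) + 1588037*(1/1465977) = 3005301/((-1/3*(-1368))) + 1588037/1465977 = 3005301/456 + 1588037/1465977 = 3005301*(1/456) + 1588037/1465977 = 1001767/152 + 1588037/1465977 = 1468808762983/222828504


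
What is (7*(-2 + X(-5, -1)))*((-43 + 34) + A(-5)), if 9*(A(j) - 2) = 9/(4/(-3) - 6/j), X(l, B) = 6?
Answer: -406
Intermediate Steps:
A(j) = 2 + 1/(-4/3 - 6/j) (A(j) = 2 + (9/(4/(-3) - 6/j))/9 = 2 + (9/(4*(-⅓) - 6/j))/9 = 2 + (9/(-4/3 - 6/j))/9 = 2 + 1/(-4/3 - 6/j))
(7*(-2 + X(-5, -1)))*((-43 + 34) + A(-5)) = (7*(-2 + 6))*((-43 + 34) + (36 + 5*(-5))/(2*(9 + 2*(-5)))) = (7*4)*(-9 + (36 - 25)/(2*(9 - 10))) = 28*(-9 + (½)*11/(-1)) = 28*(-9 + (½)*(-1)*11) = 28*(-9 - 11/2) = 28*(-29/2) = -406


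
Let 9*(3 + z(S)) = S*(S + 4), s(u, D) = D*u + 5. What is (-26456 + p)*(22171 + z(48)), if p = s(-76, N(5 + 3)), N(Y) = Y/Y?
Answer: -1786222072/3 ≈ -5.9541e+8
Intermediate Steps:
N(Y) = 1
s(u, D) = 5 + D*u
z(S) = -3 + S*(4 + S)/9 (z(S) = -3 + (S*(S + 4))/9 = -3 + (S*(4 + S))/9 = -3 + S*(4 + S)/9)
p = -71 (p = 5 + 1*(-76) = 5 - 76 = -71)
(-26456 + p)*(22171 + z(48)) = (-26456 - 71)*(22171 + (-3 + (⅑)*48² + (4/9)*48)) = -26527*(22171 + (-3 + (⅑)*2304 + 64/3)) = -26527*(22171 + (-3 + 256 + 64/3)) = -26527*(22171 + 823/3) = -26527*67336/3 = -1786222072/3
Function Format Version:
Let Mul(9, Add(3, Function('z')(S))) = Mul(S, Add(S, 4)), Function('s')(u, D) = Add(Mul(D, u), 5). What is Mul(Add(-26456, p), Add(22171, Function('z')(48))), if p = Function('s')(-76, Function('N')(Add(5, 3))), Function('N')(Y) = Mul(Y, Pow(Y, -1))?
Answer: Rational(-1786222072, 3) ≈ -5.9541e+8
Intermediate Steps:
Function('N')(Y) = 1
Function('s')(u, D) = Add(5, Mul(D, u))
Function('z')(S) = Add(-3, Mul(Rational(1, 9), S, Add(4, S))) (Function('z')(S) = Add(-3, Mul(Rational(1, 9), Mul(S, Add(S, 4)))) = Add(-3, Mul(Rational(1, 9), Mul(S, Add(4, S)))) = Add(-3, Mul(Rational(1, 9), S, Add(4, S))))
p = -71 (p = Add(5, Mul(1, -76)) = Add(5, -76) = -71)
Mul(Add(-26456, p), Add(22171, Function('z')(48))) = Mul(Add(-26456, -71), Add(22171, Add(-3, Mul(Rational(1, 9), Pow(48, 2)), Mul(Rational(4, 9), 48)))) = Mul(-26527, Add(22171, Add(-3, Mul(Rational(1, 9), 2304), Rational(64, 3)))) = Mul(-26527, Add(22171, Add(-3, 256, Rational(64, 3)))) = Mul(-26527, Add(22171, Rational(823, 3))) = Mul(-26527, Rational(67336, 3)) = Rational(-1786222072, 3)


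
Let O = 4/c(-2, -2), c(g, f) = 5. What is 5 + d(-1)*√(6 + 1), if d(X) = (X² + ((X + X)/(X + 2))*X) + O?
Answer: 5 + 19*√7/5 ≈ 15.054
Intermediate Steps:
O = ⅘ (O = 4/5 = 4*(⅕) = ⅘ ≈ 0.80000)
d(X) = ⅘ + X² + 2*X²/(2 + X) (d(X) = (X² + ((X + X)/(X + 2))*X) + ⅘ = (X² + ((2*X)/(2 + X))*X) + ⅘ = (X² + (2*X/(2 + X))*X) + ⅘ = (X² + 2*X²/(2 + X)) + ⅘ = ⅘ + X² + 2*X²/(2 + X))
5 + d(-1)*√(6 + 1) = 5 + ((8 + 4*(-1) + 5*(-1)³ + 20*(-1)²)/(5*(2 - 1)))*√(6 + 1) = 5 + ((⅕)*(8 - 4 + 5*(-1) + 20*1)/1)*√7 = 5 + ((⅕)*1*(8 - 4 - 5 + 20))*√7 = 5 + ((⅕)*1*19)*√7 = 5 + 19*√7/5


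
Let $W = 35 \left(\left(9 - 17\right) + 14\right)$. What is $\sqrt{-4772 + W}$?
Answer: $i \sqrt{4562} \approx 67.543 i$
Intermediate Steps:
$W = 210$ ($W = 35 \left(\left(9 - 17\right) + 14\right) = 35 \left(-8 + 14\right) = 35 \cdot 6 = 210$)
$\sqrt{-4772 + W} = \sqrt{-4772 + 210} = \sqrt{-4562} = i \sqrt{4562}$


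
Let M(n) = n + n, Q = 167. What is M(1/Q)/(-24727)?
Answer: -2/4129409 ≈ -4.8433e-7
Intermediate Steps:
M(n) = 2*n
M(1/Q)/(-24727) = (2/167)/(-24727) = (2*(1/167))*(-1/24727) = (2/167)*(-1/24727) = -2/4129409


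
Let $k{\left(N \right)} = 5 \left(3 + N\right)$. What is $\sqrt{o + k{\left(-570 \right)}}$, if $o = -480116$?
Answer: $i \sqrt{482951} \approx 694.95 i$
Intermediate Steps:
$k{\left(N \right)} = 15 + 5 N$
$\sqrt{o + k{\left(-570 \right)}} = \sqrt{-480116 + \left(15 + 5 \left(-570\right)\right)} = \sqrt{-480116 + \left(15 - 2850\right)} = \sqrt{-480116 - 2835} = \sqrt{-482951} = i \sqrt{482951}$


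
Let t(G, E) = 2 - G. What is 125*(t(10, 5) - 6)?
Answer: -1750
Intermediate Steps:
125*(t(10, 5) - 6) = 125*((2 - 1*10) - 6) = 125*((2 - 10) - 6) = 125*(-8 - 6) = 125*(-14) = -1750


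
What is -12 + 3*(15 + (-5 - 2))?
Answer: 12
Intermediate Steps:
-12 + 3*(15 + (-5 - 2)) = -12 + 3*(15 - 7) = -12 + 3*8 = -12 + 24 = 12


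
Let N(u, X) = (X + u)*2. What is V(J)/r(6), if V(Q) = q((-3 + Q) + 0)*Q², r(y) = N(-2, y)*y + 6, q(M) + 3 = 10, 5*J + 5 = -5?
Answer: 14/27 ≈ 0.51852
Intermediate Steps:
J = -2 (J = -1 + (⅕)*(-5) = -1 - 1 = -2)
q(M) = 7 (q(M) = -3 + 10 = 7)
N(u, X) = 2*X + 2*u
r(y) = 6 + y*(-4 + 2*y) (r(y) = (2*y + 2*(-2))*y + 6 = (2*y - 4)*y + 6 = (-4 + 2*y)*y + 6 = y*(-4 + 2*y) + 6 = 6 + y*(-4 + 2*y))
V(Q) = 7*Q²
V(J)/r(6) = (7*(-2)²)/(6 + 2*6*(-2 + 6)) = (7*4)/(6 + 2*6*4) = 28/(6 + 48) = 28/54 = 28*(1/54) = 14/27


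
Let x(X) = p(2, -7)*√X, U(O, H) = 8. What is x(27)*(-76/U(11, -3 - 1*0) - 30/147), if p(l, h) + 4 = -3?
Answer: 2853*√3/14 ≈ 352.97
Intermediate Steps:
p(l, h) = -7 (p(l, h) = -4 - 3 = -7)
x(X) = -7*√X
x(27)*(-76/U(11, -3 - 1*0) - 30/147) = (-21*√3)*(-76/8 - 30/147) = (-21*√3)*(-76*⅛ - 30*1/147) = (-21*√3)*(-19/2 - 10/49) = -21*√3*(-951/98) = 2853*√3/14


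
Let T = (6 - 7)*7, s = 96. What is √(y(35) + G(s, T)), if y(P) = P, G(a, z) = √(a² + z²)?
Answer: √(35 + √9265) ≈ 11.457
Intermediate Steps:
T = -7 (T = -1*7 = -7)
√(y(35) + G(s, T)) = √(35 + √(96² + (-7)²)) = √(35 + √(9216 + 49)) = √(35 + √9265)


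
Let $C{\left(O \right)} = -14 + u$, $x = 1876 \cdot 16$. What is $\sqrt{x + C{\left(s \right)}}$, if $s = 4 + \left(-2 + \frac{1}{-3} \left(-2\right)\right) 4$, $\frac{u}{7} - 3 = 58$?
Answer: $21 \sqrt{69} \approx 174.44$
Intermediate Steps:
$u = 427$ ($u = 21 + 7 \cdot 58 = 21 + 406 = 427$)
$s = - \frac{4}{3}$ ($s = 4 + \left(-2 - - \frac{2}{3}\right) 4 = 4 + \left(-2 + \frac{2}{3}\right) 4 = 4 - \frac{16}{3} = - \frac{4}{3} \approx -1.3333$)
$x = 30016$
$C{\left(O \right)} = 413$ ($C{\left(O \right)} = -14 + 427 = 413$)
$\sqrt{x + C{\left(s \right)}} = \sqrt{30016 + 413} = \sqrt{30429} = 21 \sqrt{69}$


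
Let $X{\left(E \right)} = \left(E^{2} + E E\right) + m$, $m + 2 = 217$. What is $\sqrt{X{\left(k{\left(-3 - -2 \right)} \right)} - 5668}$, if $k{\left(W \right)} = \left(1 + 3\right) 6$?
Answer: $i \sqrt{4301} \approx 65.582 i$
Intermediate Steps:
$m = 215$ ($m = -2 + 217 = 215$)
$k{\left(W \right)} = 24$ ($k{\left(W \right)} = 4 \cdot 6 = 24$)
$X{\left(E \right)} = 215 + 2 E^{2}$ ($X{\left(E \right)} = \left(E^{2} + E E\right) + 215 = \left(E^{2} + E^{2}\right) + 215 = 2 E^{2} + 215 = 215 + 2 E^{2}$)
$\sqrt{X{\left(k{\left(-3 - -2 \right)} \right)} - 5668} = \sqrt{\left(215 + 2 \cdot 24^{2}\right) - 5668} = \sqrt{\left(215 + 2 \cdot 576\right) - 5668} = \sqrt{\left(215 + 1152\right) - 5668} = \sqrt{1367 - 5668} = \sqrt{-4301} = i \sqrt{4301}$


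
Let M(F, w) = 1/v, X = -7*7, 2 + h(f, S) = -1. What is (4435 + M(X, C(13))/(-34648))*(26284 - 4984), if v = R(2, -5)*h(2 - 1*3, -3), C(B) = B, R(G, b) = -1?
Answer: 11524790975/122 ≈ 9.4466e+7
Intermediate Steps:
h(f, S) = -3 (h(f, S) = -2 - 1 = -3)
X = -49
v = 3 (v = -1*(-3) = 3)
M(F, w) = ⅓ (M(F, w) = 1/3 = ⅓)
(4435 + M(X, C(13))/(-34648))*(26284 - 4984) = (4435 + (⅓)/(-34648))*(26284 - 4984) = (4435 + (⅓)*(-1/34648))*21300 = (4435 - 1/103944)*21300 = (460991639/103944)*21300 = 11524790975/122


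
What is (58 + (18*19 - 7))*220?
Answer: 86460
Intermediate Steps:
(58 + (18*19 - 7))*220 = (58 + (342 - 7))*220 = (58 + 335)*220 = 393*220 = 86460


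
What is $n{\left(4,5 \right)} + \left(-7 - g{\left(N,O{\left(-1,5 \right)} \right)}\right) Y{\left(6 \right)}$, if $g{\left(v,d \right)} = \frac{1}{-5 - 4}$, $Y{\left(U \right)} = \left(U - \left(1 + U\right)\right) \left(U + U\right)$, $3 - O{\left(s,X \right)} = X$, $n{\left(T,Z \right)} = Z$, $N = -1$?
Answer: $\frac{263}{3} \approx 87.667$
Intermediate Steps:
$O{\left(s,X \right)} = 3 - X$
$Y{\left(U \right)} = - 2 U$
$g{\left(v,d \right)} = - \frac{1}{9}$ ($g{\left(v,d \right)} = \frac{1}{-9} = - \frac{1}{9}$)
$n{\left(4,5 \right)} + \left(-7 - g{\left(N,O{\left(-1,5 \right)} \right)}\right) Y{\left(6 \right)} = 5 + \left(-7 - - \frac{1}{9}\right) \left(\left(-2\right) 6\right) = 5 + \left(-7 + \frac{1}{9}\right) \left(-12\right) = 5 - - \frac{248}{3} = 5 + \frac{248}{3} = \frac{263}{3}$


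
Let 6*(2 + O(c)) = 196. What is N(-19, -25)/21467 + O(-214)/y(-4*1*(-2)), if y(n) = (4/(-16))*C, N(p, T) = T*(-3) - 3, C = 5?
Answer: -7898776/322005 ≈ -24.530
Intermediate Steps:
O(c) = 92/3 (O(c) = -2 + (⅙)*196 = -2 + 98/3 = 92/3)
N(p, T) = -3 - 3*T (N(p, T) = -3*T - 3 = -3 - 3*T)
y(n) = -5/4 (y(n) = (4/(-16))*5 = (4*(-1/16))*5 = -¼*5 = -5/4)
N(-19, -25)/21467 + O(-214)/y(-4*1*(-2)) = (-3 - 3*(-25))/21467 + 92/(3*(-5/4)) = (-3 + 75)*(1/21467) + (92/3)*(-⅘) = 72*(1/21467) - 368/15 = 72/21467 - 368/15 = -7898776/322005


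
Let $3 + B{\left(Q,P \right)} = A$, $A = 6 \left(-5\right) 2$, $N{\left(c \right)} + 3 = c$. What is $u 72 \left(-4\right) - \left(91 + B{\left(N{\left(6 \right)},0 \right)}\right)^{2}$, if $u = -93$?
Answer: $26000$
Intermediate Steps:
$N{\left(c \right)} = -3 + c$
$A = -60$ ($A = \left(-30\right) 2 = -60$)
$B{\left(Q,P \right)} = -63$ ($B{\left(Q,P \right)} = -3 - 60 = -63$)
$u 72 \left(-4\right) - \left(91 + B{\left(N{\left(6 \right)},0 \right)}\right)^{2} = - 93 \cdot 72 \left(-4\right) - \left(91 - 63\right)^{2} = \left(-93\right) \left(-288\right) - 28^{2} = 26784 - 784 = 26000$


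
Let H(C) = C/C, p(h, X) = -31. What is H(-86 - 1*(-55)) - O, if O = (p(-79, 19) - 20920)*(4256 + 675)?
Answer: 103309382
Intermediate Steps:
H(C) = 1
O = -103309381 (O = (-31 - 20920)*(4256 + 675) = -20951*4931 = -103309381)
H(-86 - 1*(-55)) - O = 1 - 1*(-103309381) = 1 + 103309381 = 103309382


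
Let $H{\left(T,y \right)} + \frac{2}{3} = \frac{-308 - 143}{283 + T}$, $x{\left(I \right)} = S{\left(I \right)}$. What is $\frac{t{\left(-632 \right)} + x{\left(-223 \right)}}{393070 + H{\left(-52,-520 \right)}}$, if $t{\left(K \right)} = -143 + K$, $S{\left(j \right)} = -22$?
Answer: $- \frac{16737}{8254415} \approx -0.0020276$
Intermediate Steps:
$x{\left(I \right)} = -22$
$H{\left(T,y \right)} = - \frac{2}{3} - \frac{451}{283 + T}$ ($H{\left(T,y \right)} = - \frac{2}{3} + \frac{-308 - 143}{283 + T} = - \frac{2}{3} - \frac{451}{283 + T}$)
$\frac{t{\left(-632 \right)} + x{\left(-223 \right)}}{393070 + H{\left(-52,-520 \right)}} = \frac{\left(-143 - 632\right) - 22}{393070 + \frac{-1919 - -104}{3 \left(283 - 52\right)}} = \frac{-775 - 22}{393070 + \frac{-1919 + 104}{3 \cdot 231}} = - \frac{797}{393070 + \frac{1}{3} \cdot \frac{1}{231} \left(-1815\right)} = - \frac{797}{393070 - \frac{55}{21}} = - \frac{797}{\frac{8254415}{21}} = \left(-797\right) \frac{21}{8254415} = - \frac{16737}{8254415}$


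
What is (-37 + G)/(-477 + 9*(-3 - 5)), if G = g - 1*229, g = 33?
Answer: 233/549 ≈ 0.42441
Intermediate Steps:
G = -196 (G = 33 - 1*229 = 33 - 229 = -196)
(-37 + G)/(-477 + 9*(-3 - 5)) = (-37 - 196)/(-477 + 9*(-3 - 5)) = -233/(-477 + 9*(-8)) = -233/(-477 - 72) = -233/(-549) = -233*(-1/549) = 233/549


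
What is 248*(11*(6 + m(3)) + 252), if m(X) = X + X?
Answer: 95232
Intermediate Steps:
m(X) = 2*X
248*(11*(6 + m(3)) + 252) = 248*(11*(6 + 2*3) + 252) = 248*(11*(6 + 6) + 252) = 248*(11*12 + 252) = 248*(132 + 252) = 248*384 = 95232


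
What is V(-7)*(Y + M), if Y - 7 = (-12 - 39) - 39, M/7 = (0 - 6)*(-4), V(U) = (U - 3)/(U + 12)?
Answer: -170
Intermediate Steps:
V(U) = (-3 + U)/(12 + U)
M = 168 (M = 7*((0 - 6)*(-4)) = 7*(-6*(-4)) = 7*24 = 168)
Y = -83 (Y = 7 + ((-12 - 39) - 39) = 7 + (-51 - 39) = 7 - 90 = -83)
V(-7)*(Y + M) = ((-3 - 7)/(12 - 7))*(-83 + 168) = (-10/5)*85 = ((1/5)*(-10))*85 = -2*85 = -170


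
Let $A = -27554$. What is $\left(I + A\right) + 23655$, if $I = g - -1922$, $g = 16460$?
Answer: $14483$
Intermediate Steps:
$I = 18382$ ($I = 16460 - -1922 = 16460 + 1922 = 18382$)
$\left(I + A\right) + 23655 = \left(18382 - 27554\right) + 23655 = -9172 + 23655 = 14483$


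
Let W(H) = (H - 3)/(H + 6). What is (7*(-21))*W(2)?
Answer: 147/8 ≈ 18.375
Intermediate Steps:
W(H) = (-3 + H)/(6 + H)
(7*(-21))*W(2) = (7*(-21))*((-3 + 2)/(6 + 2)) = -147*(-1)/8 = -147*(-⅛) = 147/8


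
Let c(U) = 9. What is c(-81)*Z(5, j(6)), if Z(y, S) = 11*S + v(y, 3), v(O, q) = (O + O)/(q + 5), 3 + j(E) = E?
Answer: 1233/4 ≈ 308.25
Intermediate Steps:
j(E) = -3 + E
v(O, q) = 2*O/(5 + q) (v(O, q) = (2*O)/(5 + q) = 2*O/(5 + q))
Z(y, S) = 11*S + y/4 (Z(y, S) = 11*S + 2*y/(5 + 3) = 11*S + 2*y/8 = 11*S + 2*y*(⅛) = 11*S + y/4)
c(-81)*Z(5, j(6)) = 9*(11*(-3 + 6) + (¼)*5) = 9*(11*3 + 5/4) = 9*(33 + 5/4) = 9*(137/4) = 1233/4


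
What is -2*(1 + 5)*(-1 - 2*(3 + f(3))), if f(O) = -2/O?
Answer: 68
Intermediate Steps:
-2*(1 + 5)*(-1 - 2*(3 + f(3))) = -2*(1 + 5)*(-1 - 2*(3 - 2/3)) = -12*(-1 - 2*(3 - 2*⅓)) = -12*(-1 - 2*(3 - ⅔)) = -12*(-1 - 2*7/3) = -12*(-1 - 14/3) = -12*(-17)/3 = -2*(-34) = 68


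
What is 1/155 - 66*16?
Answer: -163679/155 ≈ -1056.0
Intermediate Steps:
1/155 - 66*16 = 1/155 - 1056 = -163679/155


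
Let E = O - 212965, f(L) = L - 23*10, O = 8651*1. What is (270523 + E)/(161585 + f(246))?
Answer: 6019/14691 ≈ 0.40971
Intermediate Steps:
O = 8651
f(L) = -230 + L (f(L) = L - 230 = -230 + L)
E = -204314 (E = 8651 - 212965 = -204314)
(270523 + E)/(161585 + f(246)) = (270523 - 204314)/(161585 + (-230 + 246)) = 66209/(161585 + 16) = 66209/161601 = 66209*(1/161601) = 6019/14691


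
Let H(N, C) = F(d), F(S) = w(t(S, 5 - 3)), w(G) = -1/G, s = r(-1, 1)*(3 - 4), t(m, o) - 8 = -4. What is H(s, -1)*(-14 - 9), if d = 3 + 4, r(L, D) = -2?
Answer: 23/4 ≈ 5.7500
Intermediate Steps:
t(m, o) = 4 (t(m, o) = 8 - 4 = 4)
s = 2 (s = -2*(3 - 4) = -2*(-1) = 2)
d = 7
F(S) = -1/4
H(N, C) = -1/4
H(s, -1)*(-14 - 9) = -(-14 - 9)/4 = -1/4*(-23) = 23/4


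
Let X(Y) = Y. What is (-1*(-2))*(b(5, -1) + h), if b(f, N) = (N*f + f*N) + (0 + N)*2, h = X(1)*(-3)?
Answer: -30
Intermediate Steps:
h = -3 (h = 1*(-3) = -3)
b(f, N) = 2*N + 2*N*f (b(f, N) = (N*f + N*f) + N*2 = 2*N*f + 2*N = 2*N + 2*N*f)
(-1*(-2))*(b(5, -1) + h) = (-1*(-2))*(2*(-1)*(1 + 5) - 3) = 2*(2*(-1)*6 - 3) = 2*(-12 - 3) = 2*(-15) = -30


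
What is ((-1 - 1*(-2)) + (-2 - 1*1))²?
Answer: 4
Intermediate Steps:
((-1 - 1*(-2)) + (-2 - 1*1))² = ((-1 + 2) + (-2 - 1))² = (1 - 3)² = (-2)² = 4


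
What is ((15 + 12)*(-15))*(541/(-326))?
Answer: 219105/326 ≈ 672.10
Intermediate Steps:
((15 + 12)*(-15))*(541/(-326)) = (27*(-15))*(541*(-1/326)) = -405*(-541/326) = 219105/326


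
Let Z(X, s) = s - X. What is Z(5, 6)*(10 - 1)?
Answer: 9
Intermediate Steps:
Z(5, 6)*(10 - 1) = (6 - 1*5)*(10 - 1) = (6 - 5)*9 = 1*9 = 9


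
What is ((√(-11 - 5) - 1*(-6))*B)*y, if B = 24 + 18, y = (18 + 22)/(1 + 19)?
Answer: 504 + 336*I ≈ 504.0 + 336.0*I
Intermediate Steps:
y = 2 (y = 40/20 = 40*(1/20) = 2)
B = 42
((√(-11 - 5) - 1*(-6))*B)*y = ((√(-11 - 5) - 1*(-6))*42)*2 = ((√(-16) + 6)*42)*2 = ((4*I + 6)*42)*2 = ((6 + 4*I)*42)*2 = (252 + 168*I)*2 = 504 + 336*I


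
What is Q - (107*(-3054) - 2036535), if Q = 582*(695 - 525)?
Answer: 2462253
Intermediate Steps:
Q = 98940 (Q = 582*170 = 98940)
Q - (107*(-3054) - 2036535) = 98940 - (107*(-3054) - 2036535) = 98940 - (-326778 - 2036535) = 98940 - 1*(-2363313) = 98940 + 2363313 = 2462253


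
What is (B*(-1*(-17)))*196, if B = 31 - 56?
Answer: -83300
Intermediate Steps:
B = -25
(B*(-1*(-17)))*196 = -(-25)*(-17)*196 = -25*17*196 = -425*196 = -83300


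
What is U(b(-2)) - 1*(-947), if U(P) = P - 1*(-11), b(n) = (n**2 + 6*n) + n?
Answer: 948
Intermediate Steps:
b(n) = n**2 + 7*n
U(P) = 11 + P (U(P) = P + 11 = 11 + P)
U(b(-2)) - 1*(-947) = (11 - 2*(7 - 2)) - 1*(-947) = (11 - 2*5) + 947 = (11 - 10) + 947 = 1 + 947 = 948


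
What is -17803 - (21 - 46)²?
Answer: -18428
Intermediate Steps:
-17803 - (21 - 46)² = -17803 - 1*(-25)² = -17803 - 1*625 = -17803 - 625 = -18428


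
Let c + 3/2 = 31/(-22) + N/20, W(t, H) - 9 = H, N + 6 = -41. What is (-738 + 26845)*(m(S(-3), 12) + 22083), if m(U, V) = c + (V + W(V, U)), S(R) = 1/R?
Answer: 380769263543/660 ≈ 5.7692e+8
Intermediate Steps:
N = -47 (N = -6 - 41 = -47)
W(t, H) = 9 + H
c = -1157/220 (c = -3/2 + (31/(-22) - 47/20) = -3/2 + (31*(-1/22) - 47*1/20) = -3/2 + (-31/22 - 47/20) = -3/2 - 827/220 = -1157/220 ≈ -5.2591)
S(R) = 1/R
m(U, V) = 823/220 + U + V (m(U, V) = -1157/220 + (V + (9 + U)) = -1157/220 + (9 + U + V) = 823/220 + U + V)
(-738 + 26845)*(m(S(-3), 12) + 22083) = (-738 + 26845)*((823/220 + 1/(-3) + 12) + 22083) = 26107*((823/220 - ⅓ + 12) + 22083) = 26107*(10169/660 + 22083) = 26107*(14584949/660) = 380769263543/660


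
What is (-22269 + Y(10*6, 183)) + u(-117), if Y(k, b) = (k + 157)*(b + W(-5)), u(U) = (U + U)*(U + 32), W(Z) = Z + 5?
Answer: 37332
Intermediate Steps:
W(Z) = 5 + Z
u(U) = 2*U*(32 + U) (u(U) = (2*U)*(32 + U) = 2*U*(32 + U))
Y(k, b) = b*(157 + k) (Y(k, b) = (k + 157)*(b + (5 - 5)) = (157 + k)*(b + 0) = (157 + k)*b = b*(157 + k))
(-22269 + Y(10*6, 183)) + u(-117) = (-22269 + 183*(157 + 10*6)) + 2*(-117)*(32 - 117) = (-22269 + 183*(157 + 60)) + 2*(-117)*(-85) = (-22269 + 183*217) + 19890 = (-22269 + 39711) + 19890 = 17442 + 19890 = 37332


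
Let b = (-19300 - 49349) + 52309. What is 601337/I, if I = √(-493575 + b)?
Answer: -601337*I*√509915/509915 ≈ -842.11*I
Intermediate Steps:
b = -16340 (b = -68649 + 52309 = -16340)
I = I*√509915 (I = √(-493575 - 16340) = √(-509915) = I*√509915 ≈ 714.08*I)
601337/I = 601337/((I*√509915)) = 601337*(-I*√509915/509915) = -601337*I*√509915/509915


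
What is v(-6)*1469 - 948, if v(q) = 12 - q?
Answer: 25494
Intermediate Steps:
v(-6)*1469 - 948 = (12 - 1*(-6))*1469 - 948 = (12 + 6)*1469 - 948 = 18*1469 - 948 = 26442 - 948 = 25494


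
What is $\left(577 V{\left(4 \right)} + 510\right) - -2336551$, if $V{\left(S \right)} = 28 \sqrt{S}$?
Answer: $2369373$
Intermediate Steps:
$\left(577 V{\left(4 \right)} + 510\right) - -2336551 = \left(577 \cdot 28 \sqrt{4} + 510\right) - -2336551 = \left(577 \cdot 28 \cdot 2 + 510\right) + 2336551 = \left(577 \cdot 56 + 510\right) + 2336551 = \left(32312 + 510\right) + 2336551 = 32822 + 2336551 = 2369373$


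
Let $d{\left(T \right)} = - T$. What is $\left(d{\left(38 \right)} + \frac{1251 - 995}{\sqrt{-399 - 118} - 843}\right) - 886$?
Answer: $- \frac{328666596}{355583} - \frac{128 i \sqrt{517}}{355583} \approx -924.3 - 0.0081849 i$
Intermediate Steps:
$\left(d{\left(38 \right)} + \frac{1251 - 995}{\sqrt{-399 - 118} - 843}\right) - 886 = \left(\left(-1\right) 38 + \frac{1251 - 995}{\sqrt{-399 - 118} - 843}\right) - 886 = \left(-38 + \frac{256}{\sqrt{-517} - 843}\right) - 886 = \left(-38 + \frac{256}{i \sqrt{517} - 843}\right) - 886 = \left(-38 + \frac{256}{-843 + i \sqrt{517}}\right) - 886 = -924 + \frac{256}{-843 + i \sqrt{517}}$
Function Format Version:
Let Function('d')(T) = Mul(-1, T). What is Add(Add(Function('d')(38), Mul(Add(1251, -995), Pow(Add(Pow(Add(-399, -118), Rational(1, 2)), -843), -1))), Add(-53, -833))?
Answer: Add(Rational(-328666596, 355583), Mul(Rational(-128, 355583), I, Pow(517, Rational(1, 2)))) ≈ Add(-924.30, Mul(-0.0081849, I))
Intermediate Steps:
Add(Add(Function('d')(38), Mul(Add(1251, -995), Pow(Add(Pow(Add(-399, -118), Rational(1, 2)), -843), -1))), Add(-53, -833)) = Add(Add(Mul(-1, 38), Mul(Add(1251, -995), Pow(Add(Pow(Add(-399, -118), Rational(1, 2)), -843), -1))), Add(-53, -833)) = Add(Add(-38, Mul(256, Pow(Add(Pow(-517, Rational(1, 2)), -843), -1))), -886) = Add(Add(-38, Mul(256, Pow(Add(Mul(I, Pow(517, Rational(1, 2))), -843), -1))), -886) = Add(Add(-38, Mul(256, Pow(Add(-843, Mul(I, Pow(517, Rational(1, 2)))), -1))), -886) = Add(-924, Mul(256, Pow(Add(-843, Mul(I, Pow(517, Rational(1, 2)))), -1)))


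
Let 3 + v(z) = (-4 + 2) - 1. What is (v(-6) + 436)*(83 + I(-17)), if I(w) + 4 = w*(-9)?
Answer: 99760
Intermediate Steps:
I(w) = -4 - 9*w (I(w) = -4 + w*(-9) = -4 - 9*w)
v(z) = -6 (v(z) = -3 + ((-4 + 2) - 1) = -3 + (-2 - 1) = -3 - 3 = -6)
(v(-6) + 436)*(83 + I(-17)) = (-6 + 436)*(83 + (-4 - 9*(-17))) = 430*(83 + (-4 + 153)) = 430*(83 + 149) = 430*232 = 99760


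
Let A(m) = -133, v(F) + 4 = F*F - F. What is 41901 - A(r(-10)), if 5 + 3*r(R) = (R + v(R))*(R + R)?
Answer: 42034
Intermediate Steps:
v(F) = -4 + F² - F (v(F) = -4 + (F*F - F) = -4 + (F² - F) = -4 + F² - F)
r(R) = -5/3 + 2*R*(-4 + R²)/3 (r(R) = -5/3 + ((R + (-4 + R² - R))*(R + R))/3 = -5/3 + ((-4 + R²)*(2*R))/3 = -5/3 + (2*R*(-4 + R²))/3 = -5/3 + 2*R*(-4 + R²)/3)
41901 - A(r(-10)) = 41901 - 1*(-133) = 41901 + 133 = 42034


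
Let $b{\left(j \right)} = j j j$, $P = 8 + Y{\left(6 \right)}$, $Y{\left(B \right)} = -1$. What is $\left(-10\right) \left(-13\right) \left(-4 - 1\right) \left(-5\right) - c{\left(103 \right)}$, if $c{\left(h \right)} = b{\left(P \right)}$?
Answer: $2907$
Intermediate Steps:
$P = 7$ ($P = 8 - 1 = 7$)
$b{\left(j \right)} = j^{3}$ ($b{\left(j \right)} = j^{2} j = j^{3}$)
$c{\left(h \right)} = 343$ ($c{\left(h \right)} = 7^{3} = 343$)
$\left(-10\right) \left(-13\right) \left(-4 - 1\right) \left(-5\right) - c{\left(103 \right)} = \left(-10\right) \left(-13\right) \left(-4 - 1\right) \left(-5\right) - 343 = 130 \left(\left(-5\right) \left(-5\right)\right) - 343 = 130 \cdot 25 - 343 = 3250 - 343 = 2907$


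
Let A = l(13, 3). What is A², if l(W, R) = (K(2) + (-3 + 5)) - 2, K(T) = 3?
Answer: 9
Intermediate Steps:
l(W, R) = 3 (l(W, R) = (3 + (-3 + 5)) - 2 = (3 + 2) - 2 = 5 - 2 = 3)
A = 3
A² = 3² = 9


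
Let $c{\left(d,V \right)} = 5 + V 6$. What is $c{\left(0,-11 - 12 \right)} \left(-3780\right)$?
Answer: $502740$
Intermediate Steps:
$c{\left(d,V \right)} = 5 + 6 V$
$c{\left(0,-11 - 12 \right)} \left(-3780\right) = \left(5 + 6 \left(-11 - 12\right)\right) \left(-3780\right) = \left(5 + 6 \left(-23\right)\right) \left(-3780\right) = \left(5 - 138\right) \left(-3780\right) = \left(-133\right) \left(-3780\right) = 502740$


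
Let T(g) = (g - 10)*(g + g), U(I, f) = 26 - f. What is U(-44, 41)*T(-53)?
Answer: -100170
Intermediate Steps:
T(g) = 2*g*(-10 + g) (T(g) = (-10 + g)*(2*g) = 2*g*(-10 + g))
U(-44, 41)*T(-53) = (26 - 1*41)*(2*(-53)*(-10 - 53)) = (26 - 41)*(2*(-53)*(-63)) = -15*6678 = -100170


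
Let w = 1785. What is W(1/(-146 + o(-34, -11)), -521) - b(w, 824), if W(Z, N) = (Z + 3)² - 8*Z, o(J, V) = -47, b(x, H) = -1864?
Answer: 69767764/37249 ≈ 1873.0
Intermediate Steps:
W(Z, N) = (3 + Z)² - 8*Z
W(1/(-146 + o(-34, -11)), -521) - b(w, 824) = ((3 + 1/(-146 - 47))² - 8/(-146 - 47)) - 1*(-1864) = ((3 + 1/(-193))² - 8/(-193)) + 1864 = ((3 - 1/193)² - 8*(-1/193)) + 1864 = ((578/193)² + 8/193) + 1864 = (334084/37249 + 8/193) + 1864 = 335628/37249 + 1864 = 69767764/37249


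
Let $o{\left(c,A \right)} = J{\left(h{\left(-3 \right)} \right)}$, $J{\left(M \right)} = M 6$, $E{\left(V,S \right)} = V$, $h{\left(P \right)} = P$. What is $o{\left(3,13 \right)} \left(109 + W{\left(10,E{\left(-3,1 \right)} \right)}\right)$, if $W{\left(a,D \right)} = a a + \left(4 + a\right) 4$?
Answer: $-4770$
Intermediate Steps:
$J{\left(M \right)} = 6 M$
$W{\left(a,D \right)} = 16 + a^{2} + 4 a$ ($W{\left(a,D \right)} = a^{2} + \left(16 + 4 a\right) = 16 + a^{2} + 4 a$)
$o{\left(c,A \right)} = -18$ ($o{\left(c,A \right)} = 6 \left(-3\right) = -18$)
$o{\left(3,13 \right)} \left(109 + W{\left(10,E{\left(-3,1 \right)} \right)}\right) = - 18 \left(109 + \left(16 + 10^{2} + 4 \cdot 10\right)\right) = - 18 \left(109 + \left(16 + 100 + 40\right)\right) = - 18 \left(109 + 156\right) = \left(-18\right) 265 = -4770$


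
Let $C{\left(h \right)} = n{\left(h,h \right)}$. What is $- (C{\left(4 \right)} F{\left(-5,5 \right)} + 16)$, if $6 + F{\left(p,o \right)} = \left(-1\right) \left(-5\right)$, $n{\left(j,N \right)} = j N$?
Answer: $0$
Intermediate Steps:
$n{\left(j,N \right)} = N j$
$C{\left(h \right)} = h^{2}$ ($C{\left(h \right)} = h h = h^{2}$)
$F{\left(p,o \right)} = -1$ ($F{\left(p,o \right)} = -6 - -5 = -6 + 5 = -1$)
$- (C{\left(4 \right)} F{\left(-5,5 \right)} + 16) = - (4^{2} \left(-1\right) + 16) = - (16 \left(-1\right) + 16) = - (-16 + 16) = \left(-1\right) 0 = 0$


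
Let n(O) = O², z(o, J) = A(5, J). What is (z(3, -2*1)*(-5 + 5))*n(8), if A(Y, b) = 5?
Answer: 0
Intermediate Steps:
z(o, J) = 5
(z(3, -2*1)*(-5 + 5))*n(8) = (5*(-5 + 5))*8² = (5*0)*64 = 0*64 = 0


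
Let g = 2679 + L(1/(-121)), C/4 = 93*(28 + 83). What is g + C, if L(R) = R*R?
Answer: 643779412/14641 ≈ 43971.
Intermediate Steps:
C = 41292 (C = 4*(93*(28 + 83)) = 4*(93*111) = 4*10323 = 41292)
L(R) = R²
g = 39223240/14641 (g = 2679 + (1/(-121))² = 2679 + (-1/121)² = 2679 + 1/14641 = 39223240/14641 ≈ 2679.0)
g + C = 39223240/14641 + 41292 = 643779412/14641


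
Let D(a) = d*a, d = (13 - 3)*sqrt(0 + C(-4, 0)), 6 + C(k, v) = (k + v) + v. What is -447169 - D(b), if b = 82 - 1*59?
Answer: -447169 - 230*I*sqrt(10) ≈ -4.4717e+5 - 727.32*I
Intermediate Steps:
C(k, v) = -6 + k + 2*v (C(k, v) = -6 + ((k + v) + v) = -6 + (k + 2*v) = -6 + k + 2*v)
d = 10*I*sqrt(10) (d = (13 - 3)*sqrt(0 + (-6 - 4 + 2*0)) = 10*sqrt(0 + (-6 - 4 + 0)) = 10*sqrt(0 - 10) = 10*sqrt(-10) = 10*(I*sqrt(10)) = 10*I*sqrt(10) ≈ 31.623*I)
b = 23 (b = 82 - 59 = 23)
D(a) = 10*I*a*sqrt(10) (D(a) = (10*I*sqrt(10))*a = 10*I*a*sqrt(10))
-447169 - D(b) = -447169 - 10*I*23*sqrt(10) = -447169 - 230*I*sqrt(10)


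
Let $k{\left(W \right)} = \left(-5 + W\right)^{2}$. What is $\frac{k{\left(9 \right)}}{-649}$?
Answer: $- \frac{16}{649} \approx -0.024653$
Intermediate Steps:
$\frac{k{\left(9 \right)}}{-649} = \frac{\left(-5 + 9\right)^{2}}{-649} = 4^{2} \left(- \frac{1}{649}\right) = 16 \left(- \frac{1}{649}\right) = - \frac{16}{649}$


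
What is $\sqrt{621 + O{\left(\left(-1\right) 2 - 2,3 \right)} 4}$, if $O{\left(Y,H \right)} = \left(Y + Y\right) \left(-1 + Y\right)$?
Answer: $\sqrt{781} \approx 27.946$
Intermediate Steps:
$O{\left(Y,H \right)} = 2 Y \left(-1 + Y\right)$
$\sqrt{621 + O{\left(\left(-1\right) 2 - 2,3 \right)} 4} = \sqrt{621 + 2 \left(\left(-1\right) 2 - 2\right) \left(-1 - 4\right) 4} = \sqrt{621 + 2 \left(-2 - 2\right) \left(-1 - 4\right) 4} = \sqrt{621 + 2 \left(-4\right) \left(-1 - 4\right) 4} = \sqrt{621 + 2 \left(-4\right) \left(-5\right) 4} = \sqrt{621 + 40 \cdot 4} = \sqrt{621 + 160} = \sqrt{781}$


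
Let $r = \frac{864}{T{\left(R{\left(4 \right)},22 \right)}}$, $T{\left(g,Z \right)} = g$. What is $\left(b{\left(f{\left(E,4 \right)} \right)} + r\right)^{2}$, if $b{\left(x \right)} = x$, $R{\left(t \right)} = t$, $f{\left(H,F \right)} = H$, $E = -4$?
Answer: $44944$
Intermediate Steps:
$r = 216$ ($r = \frac{864}{4} = 864 \cdot \frac{1}{4} = 216$)
$\left(b{\left(f{\left(E,4 \right)} \right)} + r\right)^{2} = \left(-4 + 216\right)^{2} = 212^{2} = 44944$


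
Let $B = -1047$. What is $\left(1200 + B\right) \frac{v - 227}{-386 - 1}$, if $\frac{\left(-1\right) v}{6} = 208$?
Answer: $\frac{25075}{43} \approx 583.14$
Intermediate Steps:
$v = -1248$ ($v = \left(-6\right) 208 = -1248$)
$\left(1200 + B\right) \frac{v - 227}{-386 - 1} = \left(1200 - 1047\right) \frac{-1248 - 227}{-386 - 1} = 153 \left(- \frac{1475}{-387}\right) = 153 \left(\left(-1475\right) \left(- \frac{1}{387}\right)\right) = 153 \cdot \frac{1475}{387} = \frac{25075}{43}$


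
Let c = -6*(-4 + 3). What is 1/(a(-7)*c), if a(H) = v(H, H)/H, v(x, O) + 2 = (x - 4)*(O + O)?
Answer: -7/912 ≈ -0.0076754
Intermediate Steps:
c = 6 (c = -6*(-1) = 6)
v(x, O) = -2 + 2*O*(-4 + x) (v(x, O) = -2 + (x - 4)*(O + O) = -2 + (-4 + x)*(2*O) = -2 + 2*O*(-4 + x))
a(H) = (-2 - 8*H + 2*H²)/H (a(H) = (-2 - 8*H + 2*H*H)/H = (-2 - 8*H + 2*H²)/H)
1/(a(-7)*c) = 1/((-8 - 2/(-7) + 2*(-7))*6) = 1/((-8 - 2*(-⅐) - 14)*6) = 1/((-8 + 2/7 - 14)*6) = 1/(-152/7*6) = 1/(-912/7) = -7/912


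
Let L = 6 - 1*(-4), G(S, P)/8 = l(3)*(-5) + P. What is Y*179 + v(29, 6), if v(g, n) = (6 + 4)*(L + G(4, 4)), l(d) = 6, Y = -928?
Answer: -168092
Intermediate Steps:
G(S, P) = -240 + 8*P (G(S, P) = 8*(6*(-5) + P) = 8*(-30 + P) = -240 + 8*P)
L = 10 (L = 6 + 4 = 10)
v(g, n) = -1980 (v(g, n) = (6 + 4)*(10 + (-240 + 8*4)) = 10*(10 + (-240 + 32)) = 10*(10 - 208) = 10*(-198) = -1980)
Y*179 + v(29, 6) = -928*179 - 1980 = -166112 - 1980 = -168092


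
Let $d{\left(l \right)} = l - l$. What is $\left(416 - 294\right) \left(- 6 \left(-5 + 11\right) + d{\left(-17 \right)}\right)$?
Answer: $-4392$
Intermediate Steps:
$d{\left(l \right)} = 0$
$\left(416 - 294\right) \left(- 6 \left(-5 + 11\right) + d{\left(-17 \right)}\right) = \left(416 - 294\right) \left(- 6 \left(-5 + 11\right) + 0\right) = 122 \left(\left(-6\right) 6 + 0\right) = 122 \left(-36 + 0\right) = 122 \left(-36\right) = -4392$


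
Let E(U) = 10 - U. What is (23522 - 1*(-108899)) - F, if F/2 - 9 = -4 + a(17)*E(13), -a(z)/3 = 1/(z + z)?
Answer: 2250978/17 ≈ 1.3241e+5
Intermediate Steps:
a(z) = -3/(2*z) (a(z) = -3/(z + z) = -3*1/(2*z) = -3/(2*z))
F = 179/17 (F = 18 + 2*(-4 + (-3/2/17)*(10 - 1*13)) = 18 + 2*(-4 + (-3/2*1/17)*(10 - 13)) = 18 + 2*(-4 - 3/34*(-3)) = 18 + 2*(-4 + 9/34) = 18 + 2*(-127/34) = 18 - 127/17 = 179/17 ≈ 10.529)
(23522 - 1*(-108899)) - F = (23522 - 1*(-108899)) - 1*179/17 = (23522 + 108899) - 179/17 = 132421 - 179/17 = 2250978/17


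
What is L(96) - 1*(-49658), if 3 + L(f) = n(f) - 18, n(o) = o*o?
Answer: 58853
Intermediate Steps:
n(o) = o²
L(f) = -21 + f² (L(f) = -3 + (f² - 18) = -3 + (-18 + f²) = -21 + f²)
L(96) - 1*(-49658) = (-21 + 96²) - 1*(-49658) = (-21 + 9216) + 49658 = 9195 + 49658 = 58853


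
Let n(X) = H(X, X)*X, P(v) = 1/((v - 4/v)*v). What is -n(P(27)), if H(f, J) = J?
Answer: -1/525625 ≈ -1.9025e-6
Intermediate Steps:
P(v) = 1/(v*(v - 4/v))
n(X) = X² (n(X) = X*X = X²)
-n(P(27)) = -(1/(-4 + 27²))² = -(1/(-4 + 729))² = -(1/725)² = -1*1/525625 = -1/525625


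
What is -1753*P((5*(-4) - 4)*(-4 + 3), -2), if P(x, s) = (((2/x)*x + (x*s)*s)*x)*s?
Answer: 8246112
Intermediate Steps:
P(x, s) = s*x*(2 + x*s**2) (P(x, s) = ((2 + (s*x)*s)*x)*s = ((2 + x*s**2)*x)*s = (x*(2 + x*s**2))*s = s*x*(2 + x*s**2))
-1753*P((5*(-4) - 4)*(-4 + 3), -2) = -(-3506)*(5*(-4) - 4)*(-4 + 3)*(2 + ((5*(-4) - 4)*(-4 + 3))*(-2)**2) = -(-3506)*(-20 - 4)*(-1)*(2 + ((-20 - 4)*(-1))*4) = -(-3506)*(-24*(-1))*(2 - 24*(-1)*4) = -(-3506)*24*(2 + 24*4) = -(-3506)*24*(2 + 96) = -(-3506)*24*98 = -1753*(-4704) = 8246112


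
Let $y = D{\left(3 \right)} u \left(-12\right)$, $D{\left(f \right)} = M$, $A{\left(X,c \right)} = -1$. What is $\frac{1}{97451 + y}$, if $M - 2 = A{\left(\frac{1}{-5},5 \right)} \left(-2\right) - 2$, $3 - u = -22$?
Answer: $\frac{1}{96851} \approx 1.0325 \cdot 10^{-5}$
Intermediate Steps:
$u = 25$ ($u = 3 - -22 = 3 + 22 = 25$)
$M = 2$ ($M = 2 - 0 = 2 + \left(2 - 2\right) = 2 + 0 = 2$)
$D{\left(f \right)} = 2$
$y = -600$ ($y = 2 \cdot 25 \left(-12\right) = 50 \left(-12\right) = -600$)
$\frac{1}{97451 + y} = \frac{1}{97451 - 600} = \frac{1}{96851}$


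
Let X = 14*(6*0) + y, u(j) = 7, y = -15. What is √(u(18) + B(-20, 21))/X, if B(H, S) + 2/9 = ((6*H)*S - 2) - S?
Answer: -I*√22826/45 ≈ -3.3574*I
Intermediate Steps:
B(H, S) = -20/9 - S + 6*H*S (B(H, S) = -2/9 + (((6*H)*S - 2) - S) = -2/9 + ((6*H*S - 2) - S) = -2/9 + ((-2 + 6*H*S) - S) = -2/9 + (-2 - S + 6*H*S) = -20/9 - S + 6*H*S)
X = -15 (X = 14*(6*0) - 15 = 14*0 - 15 = 0 - 15 = -15)
√(u(18) + B(-20, 21))/X = √(7 + (-20/9 - 1*21 + 6*(-20)*21))/(-15) = √(7 + (-20/9 - 21 - 2520))*(-1/15) = √(7 - 22889/9)*(-1/15) = √(-22826/9)*(-1/15) = (I*√22826/3)*(-1/15) = -I*√22826/45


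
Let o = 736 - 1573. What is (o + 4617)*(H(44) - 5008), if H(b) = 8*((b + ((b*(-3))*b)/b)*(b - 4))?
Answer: -125375040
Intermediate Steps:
o = -837
H(b) = -16*b*(-4 + b) (H(b) = 8*((b + ((-3*b)*b)/b)*(-4 + b)) = 8*((b + (-3*b**2)/b)*(-4 + b)) = 8*((b - 3*b)*(-4 + b)) = 8*((-2*b)*(-4 + b)) = 8*(-2*b*(-4 + b)) = -16*b*(-4 + b))
(o + 4617)*(H(44) - 5008) = (-837 + 4617)*(16*44*(4 - 1*44) - 5008) = 3780*(16*44*(4 - 44) - 5008) = 3780*(16*44*(-40) - 5008) = 3780*(-28160 - 5008) = 3780*(-33168) = -125375040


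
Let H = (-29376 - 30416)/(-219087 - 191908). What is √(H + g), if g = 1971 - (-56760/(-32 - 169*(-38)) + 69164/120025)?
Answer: √349655722827615946992222219/420288829935 ≈ 44.491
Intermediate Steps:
g = 50601610943/25565325 (g = 1971 - (-56760/(-32 + 6422) + 69164*(1/120025)) = 1971 - (-56760/6390 + 69164/120025) = 1971 - (-56760*1/6390 + 69164/120025) = 1971 - (-1892/213 + 69164/120025) = 1971 - 1*(-212355368/25565325) = 1971 + 212355368/25565325 = 50601610943/25565325 ≈ 1979.3)
H = 59792/410995 (H = -59792/(-410995) = -59792*(-1/410995) = 59792/410995 ≈ 0.14548)
√(H + g) = √(59792/410995 + 50601610943/25565325) = √(4159707538286137/2101444149675) = √349655722827615946992222219/420288829935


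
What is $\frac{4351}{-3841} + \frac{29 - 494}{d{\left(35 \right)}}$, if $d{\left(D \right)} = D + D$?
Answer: $- \frac{418127}{53774} \approx -7.7756$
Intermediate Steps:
$d{\left(D \right)} = 2 D$
$\frac{4351}{-3841} + \frac{29 - 494}{d{\left(35 \right)}} = \frac{4351}{-3841} + \frac{29 - 494}{2 \cdot 35} = 4351 \left(- \frac{1}{3841}\right) + \frac{29 - 494}{70} = - \frac{4351}{3841} - \frac{93}{14} = - \frac{418127}{53774}$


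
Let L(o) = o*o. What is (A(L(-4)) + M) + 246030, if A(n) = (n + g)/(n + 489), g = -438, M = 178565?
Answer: 214420053/505 ≈ 4.2459e+5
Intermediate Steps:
L(o) = o**2
A(n) = (-438 + n)/(489 + n) (A(n) = (n - 438)/(n + 489) = (-438 + n)/(489 + n))
(A(L(-4)) + M) + 246030 = ((-438 + (-4)**2)/(489 + (-4)**2) + 178565) + 246030 = ((-438 + 16)/(489 + 16) + 178565) + 246030 = (-422/505 + 178565) + 246030 = 90174903/505 + 246030 = 214420053/505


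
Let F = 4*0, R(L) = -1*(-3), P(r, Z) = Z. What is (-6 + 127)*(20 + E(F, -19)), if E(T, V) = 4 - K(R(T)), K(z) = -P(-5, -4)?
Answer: 2420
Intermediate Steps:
R(L) = 3
K(z) = 4 (K(z) = -1*(-4) = 4)
F = 0
E(T, V) = 0 (E(T, V) = 4 - 1*4 = 4 - 4 = 0)
(-6 + 127)*(20 + E(F, -19)) = (-6 + 127)*(20 + 0) = 121*20 = 2420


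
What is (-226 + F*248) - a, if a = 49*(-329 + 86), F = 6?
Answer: 13169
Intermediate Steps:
a = -11907 (a = 49*(-243) = -11907)
(-226 + F*248) - a = (-226 + 6*248) - 1*(-11907) = (-226 + 1488) + 11907 = 1262 + 11907 = 13169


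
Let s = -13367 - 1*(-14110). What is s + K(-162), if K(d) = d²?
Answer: 26987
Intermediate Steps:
s = 743 (s = -13367 + 14110 = 743)
s + K(-162) = 743 + (-162)² = 743 + 26244 = 26987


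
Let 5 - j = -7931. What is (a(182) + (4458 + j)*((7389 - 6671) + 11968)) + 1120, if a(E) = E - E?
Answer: 157231404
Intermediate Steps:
j = 7936 (j = 5 - 1*(-7931) = 5 + 7931 = 7936)
a(E) = 0
(a(182) + (4458 + j)*((7389 - 6671) + 11968)) + 1120 = (0 + (4458 + 7936)*((7389 - 6671) + 11968)) + 1120 = (0 + 12394*(718 + 11968)) + 1120 = (0 + 12394*12686) + 1120 = (0 + 157230284) + 1120 = 157230284 + 1120 = 157231404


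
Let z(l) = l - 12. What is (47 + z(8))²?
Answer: 1849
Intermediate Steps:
z(l) = -12 + l
(47 + z(8))² = (47 + (-12 + 8))² = (47 - 4)² = 43² = 1849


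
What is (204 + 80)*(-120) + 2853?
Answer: -31227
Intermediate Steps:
(204 + 80)*(-120) + 2853 = 284*(-120) + 2853 = -34080 + 2853 = -31227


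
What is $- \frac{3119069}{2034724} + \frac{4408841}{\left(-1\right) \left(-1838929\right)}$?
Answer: $\frac{3235028157783}{3741712970596} \approx 0.86458$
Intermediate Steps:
$- \frac{3119069}{2034724} + \frac{4408841}{\left(-1\right) \left(-1838929\right)} = \left(-3119069\right) \frac{1}{2034724} + \frac{4408841}{1838929} = - \frac{3119069}{2034724} + 4408841 \cdot \frac{1}{1838929} = - \frac{3119069}{2034724} + \frac{4408841}{1838929} = \frac{3235028157783}{3741712970596}$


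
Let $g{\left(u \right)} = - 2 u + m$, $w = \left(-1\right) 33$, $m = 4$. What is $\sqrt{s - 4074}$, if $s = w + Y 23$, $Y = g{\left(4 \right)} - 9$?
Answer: $i \sqrt{4406} \approx 66.378 i$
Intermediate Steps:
$w = -33$
$g{\left(u \right)} = 4 - 2 u$ ($g{\left(u \right)} = - 2 u + 4 = 4 - 2 u$)
$Y = -13$ ($Y = \left(4 - 8\right) - 9 = -4 - 9 = -13$)
$s = -332$ ($s = -33 - 299 = -332$)
$\sqrt{s - 4074} = \sqrt{-332 - 4074} = \sqrt{-4406} = i \sqrt{4406}$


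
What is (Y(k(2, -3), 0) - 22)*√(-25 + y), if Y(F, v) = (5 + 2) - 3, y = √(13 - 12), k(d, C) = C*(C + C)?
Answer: -36*I*√6 ≈ -88.182*I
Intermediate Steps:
k(d, C) = 2*C² (k(d, C) = C*(2*C) = 2*C²)
y = 1 (y = √1 = 1)
Y(F, v) = 4 (Y(F, v) = 7 - 3 = 4)
(Y(k(2, -3), 0) - 22)*√(-25 + y) = (4 - 22)*√(-25 + 1) = -36*I*√6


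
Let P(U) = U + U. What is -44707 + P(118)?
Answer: -44471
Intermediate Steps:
P(U) = 2*U
-44707 + P(118) = -44707 + 2*118 = -44707 + 236 = -44471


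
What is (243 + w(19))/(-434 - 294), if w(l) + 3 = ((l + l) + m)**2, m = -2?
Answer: -192/91 ≈ -2.1099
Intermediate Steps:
w(l) = -3 + (-2 + 2*l)**2 (w(l) = -3 + ((l + l) - 2)**2 = -3 + (2*l - 2)**2 = -3 + (-2 + 2*l)**2)
(243 + w(19))/(-434 - 294) = (243 + (-3 + 4*(-1 + 19)**2))/(-434 - 294) = (243 + (-3 + 4*18**2))/(-728) = (243 + (-3 + 4*324))*(-1/728) = (243 + (-3 + 1296))*(-1/728) = (243 + 1293)*(-1/728) = 1536*(-1/728) = -192/91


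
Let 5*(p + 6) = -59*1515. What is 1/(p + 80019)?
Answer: 1/62136 ≈ 1.6094e-5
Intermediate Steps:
p = -17883 (p = -6 + (-59*1515)/5 = -6 + (⅕)*(-89385) = -6 - 17877 = -17883)
1/(p + 80019) = 1/(-17883 + 80019) = 1/62136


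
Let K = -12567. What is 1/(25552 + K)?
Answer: 1/12985 ≈ 7.7012e-5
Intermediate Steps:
1/(25552 + K) = 1/(25552 - 12567) = 1/12985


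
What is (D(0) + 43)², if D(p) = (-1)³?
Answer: 1764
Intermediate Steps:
D(p) = -1
(D(0) + 43)² = (-1 + 43)² = 42² = 1764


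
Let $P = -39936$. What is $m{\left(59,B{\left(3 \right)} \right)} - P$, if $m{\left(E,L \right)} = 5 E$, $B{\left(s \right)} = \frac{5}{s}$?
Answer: $40231$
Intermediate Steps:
$m{\left(59,B{\left(3 \right)} \right)} - P = 5 \cdot 59 - -39936 = 295 + 39936 = 40231$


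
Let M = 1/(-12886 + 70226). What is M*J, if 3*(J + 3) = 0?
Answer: -3/57340 ≈ -5.2319e-5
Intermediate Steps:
M = 1/57340 ≈ 1.7440e-5
J = -3 (J = -3 + (⅓)*0 = -3 + 0 = -3)
M*J = (1/57340)*(-3) = -3/57340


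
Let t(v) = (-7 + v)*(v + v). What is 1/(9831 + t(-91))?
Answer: 1/27667 ≈ 3.6144e-5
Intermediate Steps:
t(v) = 2*v*(-7 + v) (t(v) = (-7 + v)*(2*v) = 2*v*(-7 + v))
1/(9831 + t(-91)) = 1/(9831 + 2*(-91)*(-7 - 91)) = 1/(9831 + 2*(-91)*(-98)) = 1/(9831 + 17836) = 1/27667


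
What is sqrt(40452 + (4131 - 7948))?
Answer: sqrt(36635) ≈ 191.40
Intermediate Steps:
sqrt(40452 + (4131 - 7948)) = sqrt(40452 - 3817) = sqrt(36635)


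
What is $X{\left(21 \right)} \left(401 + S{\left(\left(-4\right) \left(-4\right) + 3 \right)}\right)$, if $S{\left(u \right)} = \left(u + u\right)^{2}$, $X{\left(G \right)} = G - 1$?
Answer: $36900$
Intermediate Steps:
$X{\left(G \right)} = -1 + G$
$S{\left(u \right)} = 4 u^{2}$ ($S{\left(u \right)} = \left(2 u\right)^{2} = 4 u^{2}$)
$X{\left(21 \right)} \left(401 + S{\left(\left(-4\right) \left(-4\right) + 3 \right)}\right) = \left(-1 + 21\right) \left(401 + 4 \left(\left(-4\right) \left(-4\right) + 3\right)^{2}\right) = 20 \left(401 + 4 \left(16 + 3\right)^{2}\right) = 20 \left(401 + 4 \cdot 19^{2}\right) = 20 \left(401 + 4 \cdot 361\right) = 20 \left(401 + 1444\right) = 20 \cdot 1845 = 36900$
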